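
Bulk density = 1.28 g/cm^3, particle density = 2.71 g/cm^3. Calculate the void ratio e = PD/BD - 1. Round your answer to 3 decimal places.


Step 1: e = PD / BD - 1
Step 2: e = 2.71 / 1.28 - 1
Step 3: e = 2.11719 - 1
Step 4: e = 1.117

1.117


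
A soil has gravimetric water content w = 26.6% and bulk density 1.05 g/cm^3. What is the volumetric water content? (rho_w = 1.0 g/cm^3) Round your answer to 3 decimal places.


Step 1: theta = (w / 100) * BD / rho_w
Step 2: theta = (26.6 / 100) * 1.05 / 1.0
Step 3: theta = 0.266 * 1.05
Step 4: theta = 0.279

0.279


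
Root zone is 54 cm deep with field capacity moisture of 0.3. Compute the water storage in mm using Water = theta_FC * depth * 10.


Step 1: Water (mm) = theta_FC * depth (cm) * 10
Step 2: Water = 0.3 * 54 * 10
Step 3: Water = 162.0 mm

162.0


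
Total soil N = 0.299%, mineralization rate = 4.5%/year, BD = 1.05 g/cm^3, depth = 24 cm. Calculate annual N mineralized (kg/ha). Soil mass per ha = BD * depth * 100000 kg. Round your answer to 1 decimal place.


Step 1: Soil mass per ha = BD * depth * 100000 = 1.05 * 24 * 100000 = 2520000 kg
Step 2: Total N pool = soil mass * N%/100 = 2520000 * 0.299/100 = 7534.8 kg/ha
Step 3: N mineralized = N pool * rate%/100 = 7534.8 * 4.5/100 = 339.1 kg/ha/yr

339.1


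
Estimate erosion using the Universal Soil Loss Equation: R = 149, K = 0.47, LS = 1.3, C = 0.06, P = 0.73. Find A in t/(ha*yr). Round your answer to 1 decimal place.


Step 1: A = R * K * LS * C * P
Step 2: R * K = 149 * 0.47 = 70.03
Step 3: (R*K) * LS = 70.03 * 1.3 = 91.039
Step 4: * C * P = 91.039 * 0.06 * 0.73 = 4.0
Step 5: A = 4.0 t/(ha*yr)

4.0


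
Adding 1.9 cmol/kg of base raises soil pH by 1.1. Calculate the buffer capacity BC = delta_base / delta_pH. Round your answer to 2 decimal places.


Step 1: BC = change in base / change in pH
Step 2: BC = 1.9 / 1.1
Step 3: BC = 1.73 cmol/(kg*pH unit)

1.73


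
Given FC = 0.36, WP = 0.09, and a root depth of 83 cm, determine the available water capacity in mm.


Step 1: Available water = (FC - WP) * depth * 10
Step 2: AW = (0.36 - 0.09) * 83 * 10
Step 3: AW = 0.27 * 83 * 10
Step 4: AW = 224.1 mm

224.1


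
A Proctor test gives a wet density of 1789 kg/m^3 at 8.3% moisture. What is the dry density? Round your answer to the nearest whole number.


Step 1: Dry density = wet density / (1 + w/100)
Step 2: Dry density = 1789 / (1 + 8.3/100)
Step 3: Dry density = 1789 / 1.083
Step 4: Dry density = 1652 kg/m^3

1652


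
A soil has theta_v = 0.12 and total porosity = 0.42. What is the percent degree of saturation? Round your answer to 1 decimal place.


Step 1: S = 100 * theta_v / n
Step 2: S = 100 * 0.12 / 0.42
Step 3: S = 28.6%

28.6


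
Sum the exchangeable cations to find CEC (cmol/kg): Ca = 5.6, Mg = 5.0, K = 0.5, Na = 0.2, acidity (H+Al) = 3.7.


Step 1: CEC = Ca + Mg + K + Na + (H+Al)
Step 2: CEC = 5.6 + 5.0 + 0.5 + 0.2 + 3.7
Step 3: CEC = 15.0 cmol/kg

15.0


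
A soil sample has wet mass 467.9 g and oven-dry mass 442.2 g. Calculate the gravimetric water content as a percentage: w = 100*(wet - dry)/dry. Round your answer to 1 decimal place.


Step 1: Water mass = wet - dry = 467.9 - 442.2 = 25.7 g
Step 2: w = 100 * water mass / dry mass
Step 3: w = 100 * 25.7 / 442.2 = 5.8%

5.8


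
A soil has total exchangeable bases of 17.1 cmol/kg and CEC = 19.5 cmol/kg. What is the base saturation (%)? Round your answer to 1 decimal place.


Step 1: BS = 100 * (sum of bases) / CEC
Step 2: BS = 100 * 17.1 / 19.5
Step 3: BS = 87.7%

87.7


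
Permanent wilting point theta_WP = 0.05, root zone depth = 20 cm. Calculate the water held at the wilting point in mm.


Step 1: Water (mm) = theta_WP * depth * 10
Step 2: Water = 0.05 * 20 * 10
Step 3: Water = 10.0 mm

10.0


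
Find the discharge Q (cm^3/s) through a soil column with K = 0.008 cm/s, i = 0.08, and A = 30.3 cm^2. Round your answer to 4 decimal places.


Step 1: Apply Darcy's law: Q = K * i * A
Step 2: Q = 0.008 * 0.08 * 30.3
Step 3: Q = 0.0194 cm^3/s

0.0194


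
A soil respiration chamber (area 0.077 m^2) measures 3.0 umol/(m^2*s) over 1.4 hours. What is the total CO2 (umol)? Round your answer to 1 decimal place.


Step 1: Convert time to seconds: 1.4 hr * 3600 = 5040.0 s
Step 2: Total = flux * area * time_s
Step 3: Total = 3.0 * 0.077 * 5040.0
Step 4: Total = 1164.2 umol

1164.2


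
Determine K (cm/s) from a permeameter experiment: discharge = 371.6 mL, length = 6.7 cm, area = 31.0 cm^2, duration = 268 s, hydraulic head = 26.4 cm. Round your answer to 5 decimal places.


Step 1: K = Q * L / (A * t * h)
Step 2: Numerator = 371.6 * 6.7 = 2489.72
Step 3: Denominator = 31.0 * 268 * 26.4 = 219331.2
Step 4: K = 2489.72 / 219331.2 = 0.01135 cm/s

0.01135


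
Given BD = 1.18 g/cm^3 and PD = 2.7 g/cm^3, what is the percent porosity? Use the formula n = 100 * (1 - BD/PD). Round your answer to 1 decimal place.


Step 1: Formula: n = 100 * (1 - BD / PD)
Step 2: n = 100 * (1 - 1.18 / 2.7)
Step 3: n = 100 * (1 - 0.43704)
Step 4: n = 56.3%

56.3


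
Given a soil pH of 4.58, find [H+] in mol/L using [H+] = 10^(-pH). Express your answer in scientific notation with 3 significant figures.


Step 1: [H+] = 10^(-pH)
Step 2: [H+] = 10^(-4.58)
Step 3: [H+] = 2.63e-05 mol/L

2.63e-05


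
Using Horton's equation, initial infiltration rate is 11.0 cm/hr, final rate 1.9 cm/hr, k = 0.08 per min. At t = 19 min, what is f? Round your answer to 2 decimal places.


Step 1: f = fc + (f0 - fc) * exp(-k * t)
Step 2: exp(-0.08 * 19) = 0.218712
Step 3: f = 1.9 + (11.0 - 1.9) * 0.218712
Step 4: f = 1.9 + 9.1 * 0.218712
Step 5: f = 3.89 cm/hr

3.89


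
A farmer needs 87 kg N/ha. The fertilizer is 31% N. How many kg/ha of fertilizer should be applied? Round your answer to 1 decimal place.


Step 1: Fertilizer rate = target N / (N content / 100)
Step 2: Rate = 87 / (31 / 100)
Step 3: Rate = 87 / 0.31
Step 4: Rate = 280.6 kg/ha

280.6


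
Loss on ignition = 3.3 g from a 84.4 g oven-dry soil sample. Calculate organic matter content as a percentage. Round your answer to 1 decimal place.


Step 1: OM% = 100 * LOI / sample mass
Step 2: OM = 100 * 3.3 / 84.4
Step 3: OM = 3.9%

3.9


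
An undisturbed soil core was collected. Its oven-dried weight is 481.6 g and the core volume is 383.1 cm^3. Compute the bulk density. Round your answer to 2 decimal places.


Step 1: Identify the formula: BD = dry mass / volume
Step 2: Substitute values: BD = 481.6 / 383.1
Step 3: BD = 1.26 g/cm^3

1.26


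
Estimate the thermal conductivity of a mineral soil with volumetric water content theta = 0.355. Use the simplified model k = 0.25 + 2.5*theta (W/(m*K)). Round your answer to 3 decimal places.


Step 1: k = 0.25 + 2.5 * theta
Step 2: k = 0.25 + 2.5 * 0.355
Step 3: k = 0.25 + 0.888
Step 4: k = 1.138 W/(m*K)

1.138


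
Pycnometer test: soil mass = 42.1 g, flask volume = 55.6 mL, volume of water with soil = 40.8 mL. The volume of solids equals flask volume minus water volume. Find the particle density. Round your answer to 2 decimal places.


Step 1: Volume of solids = flask volume - water volume with soil
Step 2: V_solids = 55.6 - 40.8 = 14.8 mL
Step 3: Particle density = mass / V_solids = 42.1 / 14.8 = 2.84 g/cm^3

2.84


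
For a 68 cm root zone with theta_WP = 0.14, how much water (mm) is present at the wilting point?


Step 1: Water (mm) = theta_WP * depth * 10
Step 2: Water = 0.14 * 68 * 10
Step 3: Water = 95.2 mm

95.2


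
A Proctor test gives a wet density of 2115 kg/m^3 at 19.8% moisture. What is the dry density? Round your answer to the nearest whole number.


Step 1: Dry density = wet density / (1 + w/100)
Step 2: Dry density = 2115 / (1 + 19.8/100)
Step 3: Dry density = 2115 / 1.198
Step 4: Dry density = 1765 kg/m^3

1765


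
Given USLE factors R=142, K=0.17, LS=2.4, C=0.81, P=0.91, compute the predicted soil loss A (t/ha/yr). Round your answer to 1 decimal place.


Step 1: A = R * K * LS * C * P
Step 2: R * K = 142 * 0.17 = 24.14
Step 3: (R*K) * LS = 24.14 * 2.4 = 57.936
Step 4: * C * P = 57.936 * 0.81 * 0.91 = 42.7
Step 5: A = 42.7 t/(ha*yr)

42.7


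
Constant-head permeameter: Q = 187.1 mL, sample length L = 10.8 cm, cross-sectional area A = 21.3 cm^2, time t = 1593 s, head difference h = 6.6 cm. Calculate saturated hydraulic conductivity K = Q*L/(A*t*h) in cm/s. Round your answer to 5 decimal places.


Step 1: K = Q * L / (A * t * h)
Step 2: Numerator = 187.1 * 10.8 = 2020.68
Step 3: Denominator = 21.3 * 1593 * 6.6 = 223943.94
Step 4: K = 2020.68 / 223943.94 = 0.00902 cm/s

0.00902


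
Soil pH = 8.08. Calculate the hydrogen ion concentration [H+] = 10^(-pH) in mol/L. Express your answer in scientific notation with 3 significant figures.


Step 1: [H+] = 10^(-pH)
Step 2: [H+] = 10^(-8.08)
Step 3: [H+] = 8.32e-09 mol/L

8.32e-09


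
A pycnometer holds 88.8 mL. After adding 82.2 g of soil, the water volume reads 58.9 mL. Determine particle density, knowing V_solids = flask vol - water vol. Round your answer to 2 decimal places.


Step 1: Volume of solids = flask volume - water volume with soil
Step 2: V_solids = 88.8 - 58.9 = 29.9 mL
Step 3: Particle density = mass / V_solids = 82.2 / 29.9 = 2.75 g/cm^3

2.75


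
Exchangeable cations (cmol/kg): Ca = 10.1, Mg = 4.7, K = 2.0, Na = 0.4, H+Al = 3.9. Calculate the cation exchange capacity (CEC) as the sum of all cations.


Step 1: CEC = Ca + Mg + K + Na + (H+Al)
Step 2: CEC = 10.1 + 4.7 + 2.0 + 0.4 + 3.9
Step 3: CEC = 21.1 cmol/kg

21.1


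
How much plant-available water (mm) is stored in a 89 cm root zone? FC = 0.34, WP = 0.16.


Step 1: Available water = (FC - WP) * depth * 10
Step 2: AW = (0.34 - 0.16) * 89 * 10
Step 3: AW = 0.18 * 89 * 10
Step 4: AW = 160.2 mm

160.2


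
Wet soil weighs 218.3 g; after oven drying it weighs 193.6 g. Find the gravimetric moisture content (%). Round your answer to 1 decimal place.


Step 1: Water mass = wet - dry = 218.3 - 193.6 = 24.7 g
Step 2: w = 100 * water mass / dry mass
Step 3: w = 100 * 24.7 / 193.6 = 12.8%

12.8


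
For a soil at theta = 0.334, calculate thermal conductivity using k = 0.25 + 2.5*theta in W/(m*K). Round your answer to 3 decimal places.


Step 1: k = 0.25 + 2.5 * theta
Step 2: k = 0.25 + 2.5 * 0.334
Step 3: k = 0.25 + 0.835
Step 4: k = 1.085 W/(m*K)

1.085


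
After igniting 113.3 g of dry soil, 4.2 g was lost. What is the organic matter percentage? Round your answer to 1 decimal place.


Step 1: OM% = 100 * LOI / sample mass
Step 2: OM = 100 * 4.2 / 113.3
Step 3: OM = 3.7%

3.7


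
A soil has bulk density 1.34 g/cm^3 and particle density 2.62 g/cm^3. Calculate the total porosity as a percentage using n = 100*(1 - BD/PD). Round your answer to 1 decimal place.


Step 1: Formula: n = 100 * (1 - BD / PD)
Step 2: n = 100 * (1 - 1.34 / 2.62)
Step 3: n = 100 * (1 - 0.51145)
Step 4: n = 48.9%

48.9


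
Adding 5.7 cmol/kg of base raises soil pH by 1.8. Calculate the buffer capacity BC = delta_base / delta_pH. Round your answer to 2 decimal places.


Step 1: BC = change in base / change in pH
Step 2: BC = 5.7 / 1.8
Step 3: BC = 3.17 cmol/(kg*pH unit)

3.17


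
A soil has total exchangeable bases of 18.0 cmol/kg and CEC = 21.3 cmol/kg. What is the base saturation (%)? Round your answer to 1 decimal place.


Step 1: BS = 100 * (sum of bases) / CEC
Step 2: BS = 100 * 18.0 / 21.3
Step 3: BS = 84.5%

84.5


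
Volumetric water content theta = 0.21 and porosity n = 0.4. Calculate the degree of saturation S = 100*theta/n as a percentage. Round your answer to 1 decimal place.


Step 1: S = 100 * theta_v / n
Step 2: S = 100 * 0.21 / 0.4
Step 3: S = 52.5%

52.5


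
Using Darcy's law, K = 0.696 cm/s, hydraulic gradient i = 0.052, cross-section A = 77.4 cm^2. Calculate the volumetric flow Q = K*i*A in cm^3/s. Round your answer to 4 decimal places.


Step 1: Apply Darcy's law: Q = K * i * A
Step 2: Q = 0.696 * 0.052 * 77.4
Step 3: Q = 2.8013 cm^3/s

2.8013


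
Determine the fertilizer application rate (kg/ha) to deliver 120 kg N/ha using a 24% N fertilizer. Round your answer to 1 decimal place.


Step 1: Fertilizer rate = target N / (N content / 100)
Step 2: Rate = 120 / (24 / 100)
Step 3: Rate = 120 / 0.24
Step 4: Rate = 500.0 kg/ha

500.0


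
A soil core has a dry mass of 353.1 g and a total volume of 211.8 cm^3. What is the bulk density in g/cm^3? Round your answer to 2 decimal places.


Step 1: Identify the formula: BD = dry mass / volume
Step 2: Substitute values: BD = 353.1 / 211.8
Step 3: BD = 1.67 g/cm^3

1.67


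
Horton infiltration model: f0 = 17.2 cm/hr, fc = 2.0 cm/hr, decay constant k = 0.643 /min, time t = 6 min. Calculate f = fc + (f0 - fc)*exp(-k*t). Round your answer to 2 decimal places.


Step 1: f = fc + (f0 - fc) * exp(-k * t)
Step 2: exp(-0.643 * 6) = 0.02111
Step 3: f = 2.0 + (17.2 - 2.0) * 0.02111
Step 4: f = 2.0 + 15.2 * 0.02111
Step 5: f = 2.32 cm/hr

2.32


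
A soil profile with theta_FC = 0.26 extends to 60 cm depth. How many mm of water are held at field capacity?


Step 1: Water (mm) = theta_FC * depth (cm) * 10
Step 2: Water = 0.26 * 60 * 10
Step 3: Water = 156.0 mm

156.0


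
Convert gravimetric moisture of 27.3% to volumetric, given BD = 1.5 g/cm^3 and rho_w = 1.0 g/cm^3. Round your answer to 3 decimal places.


Step 1: theta = (w / 100) * BD / rho_w
Step 2: theta = (27.3 / 100) * 1.5 / 1.0
Step 3: theta = 0.273 * 1.5
Step 4: theta = 0.41

0.41


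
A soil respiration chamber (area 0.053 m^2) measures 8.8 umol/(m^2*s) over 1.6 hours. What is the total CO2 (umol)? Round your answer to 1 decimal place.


Step 1: Convert time to seconds: 1.6 hr * 3600 = 5760.0 s
Step 2: Total = flux * area * time_s
Step 3: Total = 8.8 * 0.053 * 5760.0
Step 4: Total = 2686.5 umol

2686.5


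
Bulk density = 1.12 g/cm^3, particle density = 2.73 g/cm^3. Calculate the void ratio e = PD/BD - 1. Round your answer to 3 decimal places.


Step 1: e = PD / BD - 1
Step 2: e = 2.73 / 1.12 - 1
Step 3: e = 2.4375 - 1
Step 4: e = 1.438

1.438


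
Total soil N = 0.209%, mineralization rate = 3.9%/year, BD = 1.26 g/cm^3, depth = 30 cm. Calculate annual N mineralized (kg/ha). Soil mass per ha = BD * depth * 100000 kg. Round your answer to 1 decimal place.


Step 1: Soil mass per ha = BD * depth * 100000 = 1.26 * 30 * 100000 = 3780000 kg
Step 2: Total N pool = soil mass * N%/100 = 3780000 * 0.209/100 = 7900.2 kg/ha
Step 3: N mineralized = N pool * rate%/100 = 7900.2 * 3.9/100 = 308.1 kg/ha/yr

308.1


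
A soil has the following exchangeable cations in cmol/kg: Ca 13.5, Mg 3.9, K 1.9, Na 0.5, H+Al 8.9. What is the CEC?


Step 1: CEC = Ca + Mg + K + Na + (H+Al)
Step 2: CEC = 13.5 + 3.9 + 1.9 + 0.5 + 8.9
Step 3: CEC = 28.7 cmol/kg

28.7


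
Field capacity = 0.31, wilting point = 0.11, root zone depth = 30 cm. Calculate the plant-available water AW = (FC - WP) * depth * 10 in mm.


Step 1: Available water = (FC - WP) * depth * 10
Step 2: AW = (0.31 - 0.11) * 30 * 10
Step 3: AW = 0.2 * 30 * 10
Step 4: AW = 60.0 mm

60.0


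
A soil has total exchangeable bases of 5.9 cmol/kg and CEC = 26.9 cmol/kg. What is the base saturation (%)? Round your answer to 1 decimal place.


Step 1: BS = 100 * (sum of bases) / CEC
Step 2: BS = 100 * 5.9 / 26.9
Step 3: BS = 21.9%

21.9


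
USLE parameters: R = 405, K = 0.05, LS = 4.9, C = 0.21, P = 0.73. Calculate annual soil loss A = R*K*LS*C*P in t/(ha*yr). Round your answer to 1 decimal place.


Step 1: A = R * K * LS * C * P
Step 2: R * K = 405 * 0.05 = 20.25
Step 3: (R*K) * LS = 20.25 * 4.9 = 99.225
Step 4: * C * P = 99.225 * 0.21 * 0.73 = 15.2
Step 5: A = 15.2 t/(ha*yr)

15.2


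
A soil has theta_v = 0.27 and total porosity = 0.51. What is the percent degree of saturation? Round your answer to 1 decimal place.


Step 1: S = 100 * theta_v / n
Step 2: S = 100 * 0.27 / 0.51
Step 3: S = 52.9%

52.9


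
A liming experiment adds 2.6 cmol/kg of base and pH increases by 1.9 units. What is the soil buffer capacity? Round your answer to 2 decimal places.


Step 1: BC = change in base / change in pH
Step 2: BC = 2.6 / 1.9
Step 3: BC = 1.37 cmol/(kg*pH unit)

1.37


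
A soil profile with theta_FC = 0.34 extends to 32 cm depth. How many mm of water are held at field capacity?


Step 1: Water (mm) = theta_FC * depth (cm) * 10
Step 2: Water = 0.34 * 32 * 10
Step 3: Water = 108.8 mm

108.8


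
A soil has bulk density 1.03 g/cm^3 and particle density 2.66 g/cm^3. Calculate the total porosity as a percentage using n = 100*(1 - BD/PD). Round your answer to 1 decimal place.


Step 1: Formula: n = 100 * (1 - BD / PD)
Step 2: n = 100 * (1 - 1.03 / 2.66)
Step 3: n = 100 * (1 - 0.38722)
Step 4: n = 61.3%

61.3


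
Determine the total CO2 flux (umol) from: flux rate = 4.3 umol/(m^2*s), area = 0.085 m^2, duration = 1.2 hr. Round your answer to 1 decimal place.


Step 1: Convert time to seconds: 1.2 hr * 3600 = 4320.0 s
Step 2: Total = flux * area * time_s
Step 3: Total = 4.3 * 0.085 * 4320.0
Step 4: Total = 1579.0 umol

1579.0


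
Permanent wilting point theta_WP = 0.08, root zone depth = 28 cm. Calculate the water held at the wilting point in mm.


Step 1: Water (mm) = theta_WP * depth * 10
Step 2: Water = 0.08 * 28 * 10
Step 3: Water = 22.4 mm

22.4


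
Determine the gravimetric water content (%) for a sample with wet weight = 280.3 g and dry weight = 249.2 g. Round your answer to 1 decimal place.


Step 1: Water mass = wet - dry = 280.3 - 249.2 = 31.1 g
Step 2: w = 100 * water mass / dry mass
Step 3: w = 100 * 31.1 / 249.2 = 12.5%

12.5


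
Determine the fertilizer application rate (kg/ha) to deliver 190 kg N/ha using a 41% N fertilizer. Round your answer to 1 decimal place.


Step 1: Fertilizer rate = target N / (N content / 100)
Step 2: Rate = 190 / (41 / 100)
Step 3: Rate = 190 / 0.41
Step 4: Rate = 463.4 kg/ha

463.4


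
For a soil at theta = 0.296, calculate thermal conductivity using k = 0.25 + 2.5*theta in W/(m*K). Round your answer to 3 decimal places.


Step 1: k = 0.25 + 2.5 * theta
Step 2: k = 0.25 + 2.5 * 0.296
Step 3: k = 0.25 + 0.74
Step 4: k = 0.99 W/(m*K)

0.99


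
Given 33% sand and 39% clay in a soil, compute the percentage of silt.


Step 1: sand + silt + clay = 100%
Step 2: silt = 100 - sand - clay
Step 3: silt = 100 - 33 - 39
Step 4: silt = 28%

28


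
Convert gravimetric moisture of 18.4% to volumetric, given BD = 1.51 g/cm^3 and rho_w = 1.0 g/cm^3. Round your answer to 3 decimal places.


Step 1: theta = (w / 100) * BD / rho_w
Step 2: theta = (18.4 / 100) * 1.51 / 1.0
Step 3: theta = 0.184 * 1.51
Step 4: theta = 0.278

0.278


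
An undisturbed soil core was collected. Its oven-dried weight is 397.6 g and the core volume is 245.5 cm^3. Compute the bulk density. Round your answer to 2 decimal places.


Step 1: Identify the formula: BD = dry mass / volume
Step 2: Substitute values: BD = 397.6 / 245.5
Step 3: BD = 1.62 g/cm^3

1.62


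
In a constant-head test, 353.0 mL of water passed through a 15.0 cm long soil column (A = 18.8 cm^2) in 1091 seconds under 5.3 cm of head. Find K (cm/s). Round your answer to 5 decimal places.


Step 1: K = Q * L / (A * t * h)
Step 2: Numerator = 353.0 * 15.0 = 5295.0
Step 3: Denominator = 18.8 * 1091 * 5.3 = 108707.24
Step 4: K = 5295.0 / 108707.24 = 0.04871 cm/s

0.04871


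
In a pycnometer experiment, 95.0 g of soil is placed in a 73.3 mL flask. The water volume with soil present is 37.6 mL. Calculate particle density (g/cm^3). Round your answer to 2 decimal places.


Step 1: Volume of solids = flask volume - water volume with soil
Step 2: V_solids = 73.3 - 37.6 = 35.7 mL
Step 3: Particle density = mass / V_solids = 95.0 / 35.7 = 2.66 g/cm^3

2.66


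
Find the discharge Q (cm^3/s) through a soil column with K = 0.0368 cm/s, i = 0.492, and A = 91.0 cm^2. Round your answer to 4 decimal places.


Step 1: Apply Darcy's law: Q = K * i * A
Step 2: Q = 0.0368 * 0.492 * 91.0
Step 3: Q = 1.6476 cm^3/s

1.6476


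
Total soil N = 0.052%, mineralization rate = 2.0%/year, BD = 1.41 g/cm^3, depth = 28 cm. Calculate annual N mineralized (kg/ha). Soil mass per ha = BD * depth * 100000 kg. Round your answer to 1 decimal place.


Step 1: Soil mass per ha = BD * depth * 100000 = 1.41 * 28 * 100000 = 3948000 kg
Step 2: Total N pool = soil mass * N%/100 = 3948000 * 0.052/100 = 2052.96 kg/ha
Step 3: N mineralized = N pool * rate%/100 = 2052.96 * 2.0/100 = 41.1 kg/ha/yr

41.1


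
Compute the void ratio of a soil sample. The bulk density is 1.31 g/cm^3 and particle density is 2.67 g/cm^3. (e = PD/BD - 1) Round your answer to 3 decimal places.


Step 1: e = PD / BD - 1
Step 2: e = 2.67 / 1.31 - 1
Step 3: e = 2.03817 - 1
Step 4: e = 1.038

1.038


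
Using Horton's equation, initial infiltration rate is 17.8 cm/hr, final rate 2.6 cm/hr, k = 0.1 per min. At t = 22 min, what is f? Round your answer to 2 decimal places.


Step 1: f = fc + (f0 - fc) * exp(-k * t)
Step 2: exp(-0.1 * 22) = 0.110803
Step 3: f = 2.6 + (17.8 - 2.6) * 0.110803
Step 4: f = 2.6 + 15.2 * 0.110803
Step 5: f = 4.28 cm/hr

4.28


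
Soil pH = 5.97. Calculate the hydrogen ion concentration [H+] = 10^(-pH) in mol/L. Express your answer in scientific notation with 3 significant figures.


Step 1: [H+] = 10^(-pH)
Step 2: [H+] = 10^(-5.97)
Step 3: [H+] = 1.07e-06 mol/L

1.07e-06


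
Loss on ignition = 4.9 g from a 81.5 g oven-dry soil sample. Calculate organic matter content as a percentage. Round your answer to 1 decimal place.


Step 1: OM% = 100 * LOI / sample mass
Step 2: OM = 100 * 4.9 / 81.5
Step 3: OM = 6.0%

6.0


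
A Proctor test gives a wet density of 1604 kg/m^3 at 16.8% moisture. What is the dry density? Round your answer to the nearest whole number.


Step 1: Dry density = wet density / (1 + w/100)
Step 2: Dry density = 1604 / (1 + 16.8/100)
Step 3: Dry density = 1604 / 1.168
Step 4: Dry density = 1373 kg/m^3

1373


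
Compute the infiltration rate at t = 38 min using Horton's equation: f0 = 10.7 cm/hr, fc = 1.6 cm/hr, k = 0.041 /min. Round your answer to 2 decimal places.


Step 1: f = fc + (f0 - fc) * exp(-k * t)
Step 2: exp(-0.041 * 38) = 0.210557
Step 3: f = 1.6 + (10.7 - 1.6) * 0.210557
Step 4: f = 1.6 + 9.1 * 0.210557
Step 5: f = 3.52 cm/hr

3.52


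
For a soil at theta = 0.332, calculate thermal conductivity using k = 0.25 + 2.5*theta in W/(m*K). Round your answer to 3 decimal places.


Step 1: k = 0.25 + 2.5 * theta
Step 2: k = 0.25 + 2.5 * 0.332
Step 3: k = 0.25 + 0.83
Step 4: k = 1.08 W/(m*K)

1.08


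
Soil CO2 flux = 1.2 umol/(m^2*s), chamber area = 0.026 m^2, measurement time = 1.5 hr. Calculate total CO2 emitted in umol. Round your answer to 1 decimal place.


Step 1: Convert time to seconds: 1.5 hr * 3600 = 5400.0 s
Step 2: Total = flux * area * time_s
Step 3: Total = 1.2 * 0.026 * 5400.0
Step 4: Total = 168.5 umol

168.5


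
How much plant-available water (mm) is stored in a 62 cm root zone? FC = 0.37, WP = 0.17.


Step 1: Available water = (FC - WP) * depth * 10
Step 2: AW = (0.37 - 0.17) * 62 * 10
Step 3: AW = 0.2 * 62 * 10
Step 4: AW = 124.0 mm

124.0


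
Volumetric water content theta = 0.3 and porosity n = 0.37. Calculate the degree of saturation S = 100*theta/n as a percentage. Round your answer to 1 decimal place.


Step 1: S = 100 * theta_v / n
Step 2: S = 100 * 0.3 / 0.37
Step 3: S = 81.1%

81.1


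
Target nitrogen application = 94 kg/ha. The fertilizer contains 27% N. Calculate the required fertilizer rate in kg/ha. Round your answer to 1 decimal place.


Step 1: Fertilizer rate = target N / (N content / 100)
Step 2: Rate = 94 / (27 / 100)
Step 3: Rate = 94 / 0.27
Step 4: Rate = 348.1 kg/ha

348.1


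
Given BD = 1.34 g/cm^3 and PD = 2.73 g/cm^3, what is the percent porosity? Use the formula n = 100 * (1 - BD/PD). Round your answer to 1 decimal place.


Step 1: Formula: n = 100 * (1 - BD / PD)
Step 2: n = 100 * (1 - 1.34 / 2.73)
Step 3: n = 100 * (1 - 0.49084)
Step 4: n = 50.9%

50.9


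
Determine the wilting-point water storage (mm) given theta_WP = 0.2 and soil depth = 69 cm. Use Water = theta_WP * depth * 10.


Step 1: Water (mm) = theta_WP * depth * 10
Step 2: Water = 0.2 * 69 * 10
Step 3: Water = 138.0 mm

138.0


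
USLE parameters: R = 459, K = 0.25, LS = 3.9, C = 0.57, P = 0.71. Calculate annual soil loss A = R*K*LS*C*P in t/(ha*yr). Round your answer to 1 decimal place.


Step 1: A = R * K * LS * C * P
Step 2: R * K = 459 * 0.25 = 114.75
Step 3: (R*K) * LS = 114.75 * 3.9 = 447.525
Step 4: * C * P = 447.525 * 0.57 * 0.71 = 181.1
Step 5: A = 181.1 t/(ha*yr)

181.1


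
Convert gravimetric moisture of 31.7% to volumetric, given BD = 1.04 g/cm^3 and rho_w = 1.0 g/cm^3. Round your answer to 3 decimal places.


Step 1: theta = (w / 100) * BD / rho_w
Step 2: theta = (31.7 / 100) * 1.04 / 1.0
Step 3: theta = 0.317 * 1.04
Step 4: theta = 0.33

0.33


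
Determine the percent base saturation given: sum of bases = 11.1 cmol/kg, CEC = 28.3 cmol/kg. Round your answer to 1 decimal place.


Step 1: BS = 100 * (sum of bases) / CEC
Step 2: BS = 100 * 11.1 / 28.3
Step 3: BS = 39.2%

39.2


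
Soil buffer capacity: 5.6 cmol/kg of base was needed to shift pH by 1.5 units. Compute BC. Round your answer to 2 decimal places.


Step 1: BC = change in base / change in pH
Step 2: BC = 5.6 / 1.5
Step 3: BC = 3.73 cmol/(kg*pH unit)

3.73


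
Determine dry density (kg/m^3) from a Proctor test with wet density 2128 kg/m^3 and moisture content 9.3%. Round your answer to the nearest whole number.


Step 1: Dry density = wet density / (1 + w/100)
Step 2: Dry density = 2128 / (1 + 9.3/100)
Step 3: Dry density = 2128 / 1.093
Step 4: Dry density = 1947 kg/m^3

1947


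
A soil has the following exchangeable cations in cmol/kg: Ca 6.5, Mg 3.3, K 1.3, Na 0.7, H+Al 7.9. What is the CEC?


Step 1: CEC = Ca + Mg + K + Na + (H+Al)
Step 2: CEC = 6.5 + 3.3 + 1.3 + 0.7 + 7.9
Step 3: CEC = 19.7 cmol/kg

19.7


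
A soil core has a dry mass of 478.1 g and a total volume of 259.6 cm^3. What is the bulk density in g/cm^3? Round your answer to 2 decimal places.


Step 1: Identify the formula: BD = dry mass / volume
Step 2: Substitute values: BD = 478.1 / 259.6
Step 3: BD = 1.84 g/cm^3

1.84


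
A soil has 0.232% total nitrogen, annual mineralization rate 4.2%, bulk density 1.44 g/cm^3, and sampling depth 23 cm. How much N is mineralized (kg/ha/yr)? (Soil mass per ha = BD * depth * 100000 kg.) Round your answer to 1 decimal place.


Step 1: Soil mass per ha = BD * depth * 100000 = 1.44 * 23 * 100000 = 3312000 kg
Step 2: Total N pool = soil mass * N%/100 = 3312000 * 0.232/100 = 7683.84 kg/ha
Step 3: N mineralized = N pool * rate%/100 = 7683.84 * 4.2/100 = 322.7 kg/ha/yr

322.7


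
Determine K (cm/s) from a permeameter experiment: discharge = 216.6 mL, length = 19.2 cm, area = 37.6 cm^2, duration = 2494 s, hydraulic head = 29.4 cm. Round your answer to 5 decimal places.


Step 1: K = Q * L / (A * t * h)
Step 2: Numerator = 216.6 * 19.2 = 4158.72
Step 3: Denominator = 37.6 * 2494 * 29.4 = 2756967.36
Step 4: K = 4158.72 / 2756967.36 = 0.00151 cm/s

0.00151


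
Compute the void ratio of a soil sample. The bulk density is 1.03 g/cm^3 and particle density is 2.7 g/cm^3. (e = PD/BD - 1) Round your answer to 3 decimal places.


Step 1: e = PD / BD - 1
Step 2: e = 2.7 / 1.03 - 1
Step 3: e = 2.62136 - 1
Step 4: e = 1.621

1.621


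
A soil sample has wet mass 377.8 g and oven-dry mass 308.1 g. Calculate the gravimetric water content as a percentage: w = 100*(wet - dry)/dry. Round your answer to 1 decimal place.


Step 1: Water mass = wet - dry = 377.8 - 308.1 = 69.7 g
Step 2: w = 100 * water mass / dry mass
Step 3: w = 100 * 69.7 / 308.1 = 22.6%

22.6


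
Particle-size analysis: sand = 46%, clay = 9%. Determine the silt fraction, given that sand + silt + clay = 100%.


Step 1: sand + silt + clay = 100%
Step 2: silt = 100 - sand - clay
Step 3: silt = 100 - 46 - 9
Step 4: silt = 45%

45


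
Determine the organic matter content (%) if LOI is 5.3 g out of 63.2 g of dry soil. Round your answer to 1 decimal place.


Step 1: OM% = 100 * LOI / sample mass
Step 2: OM = 100 * 5.3 / 63.2
Step 3: OM = 8.4%

8.4


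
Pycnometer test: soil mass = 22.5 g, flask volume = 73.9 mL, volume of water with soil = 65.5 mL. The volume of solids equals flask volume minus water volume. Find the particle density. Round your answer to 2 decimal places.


Step 1: Volume of solids = flask volume - water volume with soil
Step 2: V_solids = 73.9 - 65.5 = 8.4 mL
Step 3: Particle density = mass / V_solids = 22.5 / 8.4 = 2.68 g/cm^3

2.68


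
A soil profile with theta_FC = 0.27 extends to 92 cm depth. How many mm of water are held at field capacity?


Step 1: Water (mm) = theta_FC * depth (cm) * 10
Step 2: Water = 0.27 * 92 * 10
Step 3: Water = 248.4 mm

248.4


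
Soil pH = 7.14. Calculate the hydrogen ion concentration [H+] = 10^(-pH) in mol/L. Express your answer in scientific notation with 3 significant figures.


Step 1: [H+] = 10^(-pH)
Step 2: [H+] = 10^(-7.14)
Step 3: [H+] = 7.24e-08 mol/L

7.24e-08


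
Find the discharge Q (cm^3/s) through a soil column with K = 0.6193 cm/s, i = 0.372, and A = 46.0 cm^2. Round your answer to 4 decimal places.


Step 1: Apply Darcy's law: Q = K * i * A
Step 2: Q = 0.6193 * 0.372 * 46.0
Step 3: Q = 10.5975 cm^3/s

10.5975


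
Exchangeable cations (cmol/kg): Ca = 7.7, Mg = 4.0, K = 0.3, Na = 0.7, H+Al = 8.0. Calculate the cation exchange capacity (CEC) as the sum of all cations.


Step 1: CEC = Ca + Mg + K + Na + (H+Al)
Step 2: CEC = 7.7 + 4.0 + 0.3 + 0.7 + 8.0
Step 3: CEC = 20.7 cmol/kg

20.7


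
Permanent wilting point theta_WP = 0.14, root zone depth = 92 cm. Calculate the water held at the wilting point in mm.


Step 1: Water (mm) = theta_WP * depth * 10
Step 2: Water = 0.14 * 92 * 10
Step 3: Water = 128.8 mm

128.8


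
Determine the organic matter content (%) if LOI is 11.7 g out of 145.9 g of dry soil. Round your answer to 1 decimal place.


Step 1: OM% = 100 * LOI / sample mass
Step 2: OM = 100 * 11.7 / 145.9
Step 3: OM = 8.0%

8.0


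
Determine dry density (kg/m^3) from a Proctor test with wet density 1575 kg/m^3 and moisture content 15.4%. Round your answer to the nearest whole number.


Step 1: Dry density = wet density / (1 + w/100)
Step 2: Dry density = 1575 / (1 + 15.4/100)
Step 3: Dry density = 1575 / 1.154
Step 4: Dry density = 1365 kg/m^3

1365


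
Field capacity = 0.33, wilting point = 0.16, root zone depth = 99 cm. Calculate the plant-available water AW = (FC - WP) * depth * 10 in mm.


Step 1: Available water = (FC - WP) * depth * 10
Step 2: AW = (0.33 - 0.16) * 99 * 10
Step 3: AW = 0.17 * 99 * 10
Step 4: AW = 168.3 mm

168.3


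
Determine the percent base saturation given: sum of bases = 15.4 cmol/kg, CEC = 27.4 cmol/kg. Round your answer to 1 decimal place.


Step 1: BS = 100 * (sum of bases) / CEC
Step 2: BS = 100 * 15.4 / 27.4
Step 3: BS = 56.2%

56.2


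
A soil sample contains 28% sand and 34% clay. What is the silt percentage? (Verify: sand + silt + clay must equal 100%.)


Step 1: sand + silt + clay = 100%
Step 2: silt = 100 - sand - clay
Step 3: silt = 100 - 28 - 34
Step 4: silt = 38%

38


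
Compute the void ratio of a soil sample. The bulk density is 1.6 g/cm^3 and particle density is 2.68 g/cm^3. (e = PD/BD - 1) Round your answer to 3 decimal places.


Step 1: e = PD / BD - 1
Step 2: e = 2.68 / 1.6 - 1
Step 3: e = 1.675 - 1
Step 4: e = 0.675

0.675


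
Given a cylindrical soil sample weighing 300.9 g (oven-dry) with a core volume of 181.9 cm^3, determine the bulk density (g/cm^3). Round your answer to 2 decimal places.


Step 1: Identify the formula: BD = dry mass / volume
Step 2: Substitute values: BD = 300.9 / 181.9
Step 3: BD = 1.65 g/cm^3

1.65


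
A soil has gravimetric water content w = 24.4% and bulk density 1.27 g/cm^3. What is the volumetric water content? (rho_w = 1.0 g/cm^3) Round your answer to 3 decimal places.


Step 1: theta = (w / 100) * BD / rho_w
Step 2: theta = (24.4 / 100) * 1.27 / 1.0
Step 3: theta = 0.244 * 1.27
Step 4: theta = 0.31

0.31


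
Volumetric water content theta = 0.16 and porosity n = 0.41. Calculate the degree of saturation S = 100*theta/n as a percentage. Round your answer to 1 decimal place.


Step 1: S = 100 * theta_v / n
Step 2: S = 100 * 0.16 / 0.41
Step 3: S = 39.0%

39.0


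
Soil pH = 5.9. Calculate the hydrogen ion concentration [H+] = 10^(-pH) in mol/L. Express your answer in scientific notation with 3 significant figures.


Step 1: [H+] = 10^(-pH)
Step 2: [H+] = 10^(-5.9)
Step 3: [H+] = 1.26e-06 mol/L

1.26e-06


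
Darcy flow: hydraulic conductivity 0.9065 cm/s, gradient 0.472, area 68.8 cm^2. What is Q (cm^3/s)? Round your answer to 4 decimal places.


Step 1: Apply Darcy's law: Q = K * i * A
Step 2: Q = 0.9065 * 0.472 * 68.8
Step 3: Q = 29.4373 cm^3/s

29.4373


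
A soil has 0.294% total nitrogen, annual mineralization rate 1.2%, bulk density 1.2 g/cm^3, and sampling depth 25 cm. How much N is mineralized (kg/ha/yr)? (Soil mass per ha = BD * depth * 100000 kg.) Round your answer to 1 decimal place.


Step 1: Soil mass per ha = BD * depth * 100000 = 1.2 * 25 * 100000 = 3000000 kg
Step 2: Total N pool = soil mass * N%/100 = 3000000 * 0.294/100 = 8820.0 kg/ha
Step 3: N mineralized = N pool * rate%/100 = 8820.0 * 1.2/100 = 105.8 kg/ha/yr

105.8


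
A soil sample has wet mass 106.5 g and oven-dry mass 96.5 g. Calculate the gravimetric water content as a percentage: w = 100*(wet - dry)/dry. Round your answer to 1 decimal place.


Step 1: Water mass = wet - dry = 106.5 - 96.5 = 10.0 g
Step 2: w = 100 * water mass / dry mass
Step 3: w = 100 * 10.0 / 96.5 = 10.4%

10.4


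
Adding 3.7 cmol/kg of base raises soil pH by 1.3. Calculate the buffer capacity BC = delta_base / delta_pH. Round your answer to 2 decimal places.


Step 1: BC = change in base / change in pH
Step 2: BC = 3.7 / 1.3
Step 3: BC = 2.85 cmol/(kg*pH unit)

2.85


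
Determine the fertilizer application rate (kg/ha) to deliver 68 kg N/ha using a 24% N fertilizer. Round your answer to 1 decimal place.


Step 1: Fertilizer rate = target N / (N content / 100)
Step 2: Rate = 68 / (24 / 100)
Step 3: Rate = 68 / 0.24
Step 4: Rate = 283.3 kg/ha

283.3


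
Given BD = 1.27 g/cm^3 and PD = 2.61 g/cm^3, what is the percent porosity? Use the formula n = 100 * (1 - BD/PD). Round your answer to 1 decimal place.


Step 1: Formula: n = 100 * (1 - BD / PD)
Step 2: n = 100 * (1 - 1.27 / 2.61)
Step 3: n = 100 * (1 - 0.48659)
Step 4: n = 51.3%

51.3


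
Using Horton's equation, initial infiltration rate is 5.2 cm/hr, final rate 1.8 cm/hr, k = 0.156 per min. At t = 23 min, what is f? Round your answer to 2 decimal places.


Step 1: f = fc + (f0 - fc) * exp(-k * t)
Step 2: exp(-0.156 * 23) = 0.027654
Step 3: f = 1.8 + (5.2 - 1.8) * 0.027654
Step 4: f = 1.8 + 3.4 * 0.027654
Step 5: f = 1.89 cm/hr

1.89


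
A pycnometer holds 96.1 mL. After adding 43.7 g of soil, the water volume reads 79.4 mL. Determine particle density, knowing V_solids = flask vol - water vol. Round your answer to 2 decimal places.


Step 1: Volume of solids = flask volume - water volume with soil
Step 2: V_solids = 96.1 - 79.4 = 16.7 mL
Step 3: Particle density = mass / V_solids = 43.7 / 16.7 = 2.62 g/cm^3

2.62


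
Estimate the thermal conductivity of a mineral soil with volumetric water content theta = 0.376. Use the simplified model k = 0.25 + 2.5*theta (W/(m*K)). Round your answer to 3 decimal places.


Step 1: k = 0.25 + 2.5 * theta
Step 2: k = 0.25 + 2.5 * 0.376
Step 3: k = 0.25 + 0.94
Step 4: k = 1.19 W/(m*K)

1.19


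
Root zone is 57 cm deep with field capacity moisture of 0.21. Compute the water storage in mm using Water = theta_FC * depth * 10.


Step 1: Water (mm) = theta_FC * depth (cm) * 10
Step 2: Water = 0.21 * 57 * 10
Step 3: Water = 119.7 mm

119.7


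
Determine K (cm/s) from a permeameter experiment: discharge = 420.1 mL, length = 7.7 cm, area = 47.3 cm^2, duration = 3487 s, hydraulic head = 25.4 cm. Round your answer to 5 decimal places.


Step 1: K = Q * L / (A * t * h)
Step 2: Numerator = 420.1 * 7.7 = 3234.77
Step 3: Denominator = 47.3 * 3487 * 25.4 = 4189351.54
Step 4: K = 3234.77 / 4189351.54 = 0.00077 cm/s

0.00077


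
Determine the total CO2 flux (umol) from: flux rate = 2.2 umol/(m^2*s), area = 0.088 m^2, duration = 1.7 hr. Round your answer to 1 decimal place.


Step 1: Convert time to seconds: 1.7 hr * 3600 = 6120.0 s
Step 2: Total = flux * area * time_s
Step 3: Total = 2.2 * 0.088 * 6120.0
Step 4: Total = 1184.8 umol

1184.8


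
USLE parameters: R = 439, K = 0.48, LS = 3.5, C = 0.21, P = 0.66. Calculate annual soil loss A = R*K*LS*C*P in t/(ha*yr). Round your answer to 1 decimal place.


Step 1: A = R * K * LS * C * P
Step 2: R * K = 439 * 0.48 = 210.72
Step 3: (R*K) * LS = 210.72 * 3.5 = 737.52
Step 4: * C * P = 737.52 * 0.21 * 0.66 = 102.2
Step 5: A = 102.2 t/(ha*yr)

102.2


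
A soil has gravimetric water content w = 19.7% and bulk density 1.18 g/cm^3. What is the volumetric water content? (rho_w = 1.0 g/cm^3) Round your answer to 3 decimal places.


Step 1: theta = (w / 100) * BD / rho_w
Step 2: theta = (19.7 / 100) * 1.18 / 1.0
Step 3: theta = 0.197 * 1.18
Step 4: theta = 0.232

0.232


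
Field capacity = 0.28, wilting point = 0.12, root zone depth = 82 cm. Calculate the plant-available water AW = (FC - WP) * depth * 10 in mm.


Step 1: Available water = (FC - WP) * depth * 10
Step 2: AW = (0.28 - 0.12) * 82 * 10
Step 3: AW = 0.16 * 82 * 10
Step 4: AW = 131.2 mm

131.2


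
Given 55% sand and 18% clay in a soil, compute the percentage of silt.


Step 1: sand + silt + clay = 100%
Step 2: silt = 100 - sand - clay
Step 3: silt = 100 - 55 - 18
Step 4: silt = 27%

27


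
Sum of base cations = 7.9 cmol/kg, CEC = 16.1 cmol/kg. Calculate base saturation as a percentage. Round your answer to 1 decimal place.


Step 1: BS = 100 * (sum of bases) / CEC
Step 2: BS = 100 * 7.9 / 16.1
Step 3: BS = 49.1%

49.1


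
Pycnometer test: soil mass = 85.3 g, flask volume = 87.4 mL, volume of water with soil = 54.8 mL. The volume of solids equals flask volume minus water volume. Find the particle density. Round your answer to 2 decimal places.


Step 1: Volume of solids = flask volume - water volume with soil
Step 2: V_solids = 87.4 - 54.8 = 32.6 mL
Step 3: Particle density = mass / V_solids = 85.3 / 32.6 = 2.62 g/cm^3

2.62


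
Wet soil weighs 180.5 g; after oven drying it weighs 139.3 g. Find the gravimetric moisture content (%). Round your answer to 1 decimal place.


Step 1: Water mass = wet - dry = 180.5 - 139.3 = 41.2 g
Step 2: w = 100 * water mass / dry mass
Step 3: w = 100 * 41.2 / 139.3 = 29.6%

29.6


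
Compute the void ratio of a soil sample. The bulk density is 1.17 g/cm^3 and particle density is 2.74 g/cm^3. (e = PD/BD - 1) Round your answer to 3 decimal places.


Step 1: e = PD / BD - 1
Step 2: e = 2.74 / 1.17 - 1
Step 3: e = 2.34188 - 1
Step 4: e = 1.342

1.342


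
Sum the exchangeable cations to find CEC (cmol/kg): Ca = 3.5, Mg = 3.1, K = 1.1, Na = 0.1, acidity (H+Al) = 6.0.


Step 1: CEC = Ca + Mg + K + Na + (H+Al)
Step 2: CEC = 3.5 + 3.1 + 1.1 + 0.1 + 6.0
Step 3: CEC = 13.8 cmol/kg

13.8


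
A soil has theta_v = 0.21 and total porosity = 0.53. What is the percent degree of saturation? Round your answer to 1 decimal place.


Step 1: S = 100 * theta_v / n
Step 2: S = 100 * 0.21 / 0.53
Step 3: S = 39.6%

39.6


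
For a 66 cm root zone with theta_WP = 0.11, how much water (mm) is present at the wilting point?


Step 1: Water (mm) = theta_WP * depth * 10
Step 2: Water = 0.11 * 66 * 10
Step 3: Water = 72.6 mm

72.6


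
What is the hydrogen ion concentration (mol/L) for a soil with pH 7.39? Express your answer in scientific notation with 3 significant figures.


Step 1: [H+] = 10^(-pH)
Step 2: [H+] = 10^(-7.39)
Step 3: [H+] = 4.07e-08 mol/L

4.07e-08
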